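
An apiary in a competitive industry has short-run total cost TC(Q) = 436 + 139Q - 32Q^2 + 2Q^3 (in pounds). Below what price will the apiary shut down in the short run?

£11 per unit

The shutdown price is the minimum of AVC. VC = 139Q - 32Q^2 + 2Q^3, so AVC = 139 - 32Q + 2Q^2.
At the minimum of AVC, MC = AVC. MC = 139 - 64Q + 6Q^2; setting MC = AVC gives 4Q^2 - 32Q = 0, so Q = 8. min AVC = 11.
For P < £11 the firm produces nothing.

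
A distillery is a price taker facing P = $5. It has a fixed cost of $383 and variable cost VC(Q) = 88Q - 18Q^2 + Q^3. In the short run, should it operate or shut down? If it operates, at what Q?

Shut down

Strip out fixed cost: VC = 88Q - 18Q^2 + Q^3. Then AVC = 88 - 18Q + Q^2 and MC = 88 - 36Q + 3Q^2.
AVC hits its minimum where MC = AVC, at Q = 9, giving min AVC = 88 - 18·9 + 9^2 = $7.
P = $5 lies below min AVC = $7; no output level covers variable cost.
The firm minimizes its loss by shutting down and losing only its fixed cost of $383.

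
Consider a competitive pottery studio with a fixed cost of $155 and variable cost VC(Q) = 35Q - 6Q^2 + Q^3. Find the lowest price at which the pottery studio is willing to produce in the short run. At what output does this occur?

$26 per unit, at Q = 3

The shutdown price is the minimum of AVC. VC = 35Q - 6Q^2 + Q^3, so AVC = 35 - 6Q + Q^2.
At the minimum of AVC, MC = AVC. MC = 35 - 12Q + 3Q^2; setting MC = AVC gives 2Q^2 - 6Q = 0, so Q = 3. min AVC = 26.
The firm shuts down for any P below $26.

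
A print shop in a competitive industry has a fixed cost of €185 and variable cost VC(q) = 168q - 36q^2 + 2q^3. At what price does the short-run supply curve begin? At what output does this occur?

The shutdown price is the minimum of AVC. VC = 168q - 36q^2 + 2q^3, so AVC = 168 - 36q + 2q^2.
At the minimum of AVC, MC = AVC. MC = 168 - 72q + 6q^2; setting MC = AVC gives 4q^2 - 36q = 0, so q = 9. min AVC = 6.
The firm shuts down for any P below €6.

€6 per unit, at q = 9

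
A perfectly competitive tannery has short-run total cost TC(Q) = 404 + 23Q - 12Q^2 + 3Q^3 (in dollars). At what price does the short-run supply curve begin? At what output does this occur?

$11 per unit, at Q = 2

The shutdown price is the minimum of AVC. VC = 23Q - 12Q^2 + 3Q^3, so AVC = 23 - 12Q + 3Q^2.
dAVC/dQ = -12 + 6Q = 0 gives Q = 2. min AVC = 23 - 12·2 + 3·2^2 = 11.
For P < $11 the firm produces nothing.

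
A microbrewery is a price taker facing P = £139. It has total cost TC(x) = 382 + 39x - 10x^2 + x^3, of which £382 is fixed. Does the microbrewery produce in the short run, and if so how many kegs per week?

Produce at x = 10

Strip out fixed cost: VC = 39x - 10x^2 + x^3. Then AVC = 39 - 10x + x^2 and MC = 39 - 20x + 3x^2.
AVC hits its minimum where MC = AVC, at x = 5, giving min AVC = 39 - 10·5 + 5^2 = £14.
P = £139 exceeds min AVC = £14, so the firm stays open.
P = MC gives -100 - 20x + 3x^2 = 0, with roots -10/3 and 10. Take the larger (rising MC): x* = 10.
Check: AVC at x = 10 is £39 ≤ P, so revenue covers variable cost.
Profit = P·x − TC = 139·10 − 772 = £618.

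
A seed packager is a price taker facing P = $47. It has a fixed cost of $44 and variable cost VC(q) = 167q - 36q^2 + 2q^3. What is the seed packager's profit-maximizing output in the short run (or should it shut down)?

Produce at q = 10

From TC, MC = TC'(q) = 167 - 72q + 6q^2 and AVC = VC/q = 167 - 36q + 2q^2.
AVC is minimized where dAVC/dq = -36 + 4q = 0, at q = 9; min AVC = 167 - 36·9 + 2·9^2 = $5.
Since P = $47 ≥ min AVC = $5, price covers variable cost and the firm should produce.
P = MC gives 120 - 72q + 6q^2 = 0, with roots 2 and 10. Take the larger (rising MC): q* = 10.
Check: AVC at q = 10 is $7 ≤ P, so revenue covers variable cost.
Profit = P·q − TC = 47·10 − 114 = $356.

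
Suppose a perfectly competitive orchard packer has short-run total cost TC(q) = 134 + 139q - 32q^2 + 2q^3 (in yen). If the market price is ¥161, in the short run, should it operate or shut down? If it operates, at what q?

Variable cost is VC = 139q - 32q^2 + 2q^3, so AVC = VC/q = 139 - 32q + 2q^2 and MC = dTC/dq = 139 - 64q + 6q^2.
AVC is minimized where dAVC/dq = -32 + 4q = 0, at q = 8; min AVC = 139 - 32·8 + 2·8^2 = ¥11.
Because ¥161 ≥ ¥11, revenue can cover variable cost; the firm operates.
P = MC gives -22 - 64q + 6q^2 = 0, with roots -1/3 and 11. Take the larger (rising MC): q* = 11.
Check: AVC at q = 11 is ¥29 ≤ P, so revenue covers variable cost.
Profit = P·q − TC = 161·11 − 453 = ¥1318.

Produce at q = 11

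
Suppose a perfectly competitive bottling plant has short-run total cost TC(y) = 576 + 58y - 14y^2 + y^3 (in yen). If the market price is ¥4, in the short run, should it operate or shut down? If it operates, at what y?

Shut down

From TC, MC = TC'(y) = 58 - 28y + 3y^2 and AVC = VC/y = 58 - 14y + y^2.
AVC hits its minimum where MC = AVC, at y = 7, giving min AVC = 58 - 14·7 + 7^2 = ¥9.
With P < min AVC (¥4 < ¥9), every unit sold adds to the loss.
The firm minimizes its loss by shutting down and losing only its fixed cost of ¥576.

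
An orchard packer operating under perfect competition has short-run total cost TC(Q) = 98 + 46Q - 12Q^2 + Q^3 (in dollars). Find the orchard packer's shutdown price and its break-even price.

AVC = 46 - 12Q + Q^2; minimized at Q = 6, giving min AVC = $10. That is the shutdown price.
ATC = 98/Q + 46 - 12Q + Q^2. Setting dATC/dQ = −98/Q^2 − 12 + 2Q = 0 gives Q = 7 (since 2·7^3 − 12·7^2 = 98).
min ATC = 98/7 + 46 − 12·7 + 7^2 = $25. That is the break-even price.
Between these two prices the firm operates at a loss; above $25 it earns a profit.

Shutdown price = $10; break-even price = $25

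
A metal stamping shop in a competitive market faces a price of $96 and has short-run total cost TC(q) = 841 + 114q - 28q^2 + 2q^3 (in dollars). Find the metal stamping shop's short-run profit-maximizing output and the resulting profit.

Profit = -$193 at q = 9

AVC = 114 - 28q + 2q^2 has its minimum $16 at q = 7; price $96 clears that bar, so the firm operates.
MC = 114 - 56q + 6q^2. Setting P = MC and taking the root on the rising branch gives q* = 9.
TR = 96·9 = 864. TC = 841 + 216 = 1057. Profit = 864 − 1057 = -$193.
By producing, the firm covers all variable cost plus $648 of fixed cost; shutting down would lose the full $841.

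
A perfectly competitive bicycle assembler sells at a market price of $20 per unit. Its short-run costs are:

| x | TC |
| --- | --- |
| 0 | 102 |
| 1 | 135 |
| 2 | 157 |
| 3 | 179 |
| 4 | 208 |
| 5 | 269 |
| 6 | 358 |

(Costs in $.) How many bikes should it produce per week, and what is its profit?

Tabulate TR − TC: x=0: -102; x=1: -115; x=2: -117; x=3: -119; x=4: -128; x=5: -169; x=6: -238.
Profit is highest at x = 0. Equivalently, the lowest AVC in the table is 77/3 ≈ $25.67 at x = 3, and P = $20 falls below it — price never covers variable cost, so the firm shuts down and loses only its fixed cost.

x = 0 (shut down); profit = -$102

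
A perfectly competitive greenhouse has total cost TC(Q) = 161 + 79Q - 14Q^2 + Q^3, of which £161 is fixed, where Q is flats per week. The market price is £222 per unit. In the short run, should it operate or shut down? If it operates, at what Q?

Produce at Q = 13

Variable cost is VC = 79Q - 14Q^2 + Q^3, so AVC = VC/Q = 79 - 14Q + Q^2 and MC = dTC/dQ = 79 - 28Q + 3Q^2.
AVC hits its minimum where MC = AVC, at Q = 7, giving min AVC = 79 - 14·7 + 7^2 = £30.
P = £222 exceeds min AVC = £30, so the firm stays open.
Set P = MC: 222 = 79 - 28Q + 3Q^2 → -143 - 28Q + 3Q^2 = 0. The roots are Q = -11/3 and Q = 13; the profit-maximizing output is on the rising part of MC, so Q* = 13.
Check: AVC at Q = 13 is £66 ≤ P, so revenue covers variable cost.
Profit = P·Q − TC = 222·13 − 1019 = £1867.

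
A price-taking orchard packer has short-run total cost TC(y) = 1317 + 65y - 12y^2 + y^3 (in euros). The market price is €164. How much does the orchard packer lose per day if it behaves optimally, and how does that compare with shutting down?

AVC = 65 - 12y + y^2; min AVC = €29 at y = 6. Since P = €164 ≥ min AVC, the firm produces.
With MC = 65 - 24y + 3y^2, P = MC on the upward-sloping part at y* = 11.
TR = 164·11 = 1804. TC = 1317 + 594 = 1911. Profit = 1804 − 1911 = -€107.
By producing, the firm covers all variable cost plus €1210 of fixed cost; shutting down would lose the full €1317.

Profit = -€107 at y = 11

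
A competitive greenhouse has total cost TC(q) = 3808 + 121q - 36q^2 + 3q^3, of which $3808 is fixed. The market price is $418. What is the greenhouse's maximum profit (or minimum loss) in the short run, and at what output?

AVC = 121 - 36q + 3q^2; min AVC = $13 at q = 6. Since P = $418 ≥ min AVC, the firm produces.
MC = 121 - 72q + 9q^2. Setting P = MC and taking the root on the rising branch gives q* = 11.
TR = 418·11 = 4598. TC = 3808 + 968 = 4776. Profit = 4598 − 4776 = -$178.
By producing, the firm covers all variable cost plus $3630 of fixed cost; shutting down would lose the full $3808.

Profit = -$178 at q = 11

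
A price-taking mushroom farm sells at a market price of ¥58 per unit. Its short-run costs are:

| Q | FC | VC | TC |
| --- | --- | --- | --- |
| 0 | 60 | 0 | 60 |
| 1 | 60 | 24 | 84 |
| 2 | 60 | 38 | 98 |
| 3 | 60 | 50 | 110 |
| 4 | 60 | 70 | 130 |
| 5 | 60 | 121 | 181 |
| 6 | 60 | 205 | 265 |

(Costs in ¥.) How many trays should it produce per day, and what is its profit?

Tabulate TR − TC: Q=0: -60; Q=1: -26; Q=2: 18; Q=3: 64; Q=4: 102; Q=5: 109; Q=6: 83.
Profit is maximized at Q = 5. AVC there is 121/5 = ¥24.20 ≤ P, so producing beats shutting down (which would give -¥60).

Q = 5; profit = ¥109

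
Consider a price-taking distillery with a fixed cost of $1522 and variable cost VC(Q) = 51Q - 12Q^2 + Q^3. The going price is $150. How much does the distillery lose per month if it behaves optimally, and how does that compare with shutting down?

AVC = 51 - 12Q + Q^2 has its minimum $15 at Q = 6; price $150 clears that bar, so the firm operates.
With MC = 51 - 24Q + 3Q^2, P = MC on the upward-sloping part at Q* = 11.
TR = 150·11 = 1650. TC = 1522 + 440 = 1962. Profit = 1650 − 1962 = -$312.
That loss of $312 beats the $1522 the firm would lose by shutting down; producing recovers $1210 of fixed cost.

Profit = -$312 at Q = 11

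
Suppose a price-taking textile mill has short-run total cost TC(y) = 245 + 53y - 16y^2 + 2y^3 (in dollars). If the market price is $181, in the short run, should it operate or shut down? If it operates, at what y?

Produce at y = 8

Variable cost is VC = 53y - 16y^2 + 2y^3, so AVC = VC/y = 53 - 16y + 2y^2 and MC = dTC/dy = 53 - 32y + 6y^2.
AVC hits its minimum where MC = AVC, at y = 4, giving min AVC = 53 - 16·4 + 2·4^2 = $21.
P = $181 exceeds min AVC = $21, so the firm stays open.
Set P = MC: 181 = 53 - 32y + 6y^2 → -128 - 32y + 6y^2 = 0. The roots are y = -8/3 and y = 8; the profit-maximizing output is on the rising part of MC, so y* = 8.
Check: AVC at y = 8 is $53 ≤ P, so revenue covers variable cost.
Profit = P·y − TC = 181·8 − 669 = $779.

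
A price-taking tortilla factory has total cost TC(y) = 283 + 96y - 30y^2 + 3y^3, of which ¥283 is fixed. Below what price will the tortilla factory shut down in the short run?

¥21 per unit

Short-run supply begins at min AVC. From VC = 96y - 30y^2 + 3y^3, AVC = 96 - 30y + 3y^2.
dAVC/dy = -30 + 6y = 0 gives y = 5. min AVC = 96 - 30·5 + 3·5^2 = 21.
For P < ¥21 the firm produces nothing.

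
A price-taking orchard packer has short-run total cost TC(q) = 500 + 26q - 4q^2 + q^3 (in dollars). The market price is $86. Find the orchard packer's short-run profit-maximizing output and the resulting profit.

AVC = 26 - 4q + q^2 has its minimum $22 at q = 2; price $86 clears that bar, so the firm operates.
With MC = 26 - 8q + 3q^2, P = MC on the upward-sloping part at q* = 6.
TR = 86·6 = 516. TC = 500 + 228 = 728. Profit = 516 − 728 = -$212.
Shutting down would mean losing the fixed cost of $500, so operating at a loss of $212 is better by $288.

Profit = -$212 at q = 6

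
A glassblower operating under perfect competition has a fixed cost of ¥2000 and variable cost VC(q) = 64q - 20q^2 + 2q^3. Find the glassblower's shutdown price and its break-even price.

Shutdown price = min AVC. AVC = 64 - 20q + 2q^2, with vertex at q = 5 and minimum ¥14.
ATC = 2000/q + 64 - 20q + 2q^2. Setting dATC/dq = −2000/q^2 − 20 + 4q = 0 gives q = 10 (since 4·10^3 − 20·10^2 = 2000).
min ATC = 2000/10 + 64 − 20·10 + 2·10^2 = ¥264. That is the break-even price.
For ¥14 ≤ P < ¥264 the firm produces at a loss; below ¥14 it shuts down.

Shutdown price = ¥14; break-even price = ¥264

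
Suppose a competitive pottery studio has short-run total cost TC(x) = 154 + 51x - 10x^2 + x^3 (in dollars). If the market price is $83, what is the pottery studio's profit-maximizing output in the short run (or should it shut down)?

Produce at x = 8

From TC, MC = TC'(x) = 51 - 20x + 3x^2 and AVC = VC/x = 51 - 10x + x^2.
AVC is minimized where dAVC/dx = -10 + 2x = 0, at x = 5; min AVC = 51 - 10·5 + 5^2 = $26.
Since P = $83 ≥ min AVC = $26, price covers variable cost and the firm should produce.
P = MC gives -32 - 20x + 3x^2 = 0, with roots -4/3 and 8. Take the larger (rising MC): x* = 8.
Check: AVC at x = 8 is $35 ≤ P, so revenue covers variable cost.
Profit = P·x − TC = 83·8 − 434 = $230.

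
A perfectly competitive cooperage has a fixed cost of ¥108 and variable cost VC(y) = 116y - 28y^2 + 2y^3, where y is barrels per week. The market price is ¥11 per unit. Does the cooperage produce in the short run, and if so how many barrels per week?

Variable cost is VC = 116y - 28y^2 + 2y^3, so AVC = VC/y = 116 - 28y + 2y^2 and MC = dTC/dy = 116 - 56y + 6y^2.
The AVC parabola has its vertex at y = 28/4 = 7, where AVC = 116 - 28·7 + 2·7^2 = ¥18.
P = ¥11 lies below min AVC = ¥18; no output level covers variable cost.
The firm minimizes its loss by shutting down and losing only its fixed cost of ¥108.

Shut down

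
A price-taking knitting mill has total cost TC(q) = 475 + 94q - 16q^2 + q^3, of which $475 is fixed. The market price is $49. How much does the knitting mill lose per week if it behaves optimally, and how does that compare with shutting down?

AVC = 94 - 16q + q^2 has its minimum $30 at q = 8; price $49 clears that bar, so the firm operates.
MC = 94 - 32q + 3q^2. Setting P = MC and taking the root on the rising branch gives q* = 9.
TR = 49·9 = 441. TC = 475 + 279 = 754. Profit = 441 − 754 = -$313.
That loss of $313 beats the $475 the firm would lose by shutting down; producing recovers $162 of fixed cost.

Profit = -$313 at q = 9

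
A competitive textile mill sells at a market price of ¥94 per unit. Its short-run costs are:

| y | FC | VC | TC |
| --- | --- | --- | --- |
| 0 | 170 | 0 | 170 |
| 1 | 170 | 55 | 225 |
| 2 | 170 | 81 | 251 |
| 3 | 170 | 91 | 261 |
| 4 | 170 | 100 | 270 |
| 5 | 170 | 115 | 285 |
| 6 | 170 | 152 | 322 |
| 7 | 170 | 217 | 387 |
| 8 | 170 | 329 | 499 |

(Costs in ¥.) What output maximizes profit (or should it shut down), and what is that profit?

y = 7; profit = ¥271

Tabulate TR − TC: y=0: -170; y=1: -131; y=2: -63; y=3: 21; y=4: 106; y=5: 185; y=6: 242; y=7: 271; y=8: 253.
Profit is maximized at y = 7. AVC there is 217/7 = ¥31 ≤ P, so producing beats shutting down (which would give -¥170).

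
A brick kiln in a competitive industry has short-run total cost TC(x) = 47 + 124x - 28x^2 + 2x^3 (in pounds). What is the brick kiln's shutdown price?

£26 per unit

The shutdown price is the minimum of AVC. VC = 124x - 28x^2 + 2x^3, so AVC = 124 - 28x + 2x^2.
At the minimum of AVC, MC = AVC. MC = 124 - 56x + 6x^2; setting MC = AVC gives 4x^2 - 28x = 0, so x = 7. min AVC = 26.
So the shutdown price is £26.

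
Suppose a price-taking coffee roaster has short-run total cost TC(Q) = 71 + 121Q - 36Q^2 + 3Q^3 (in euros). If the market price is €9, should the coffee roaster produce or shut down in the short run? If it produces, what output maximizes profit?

Shut down

From TC, MC = TC'(Q) = 121 - 72Q + 9Q^2 and AVC = VC/Q = 121 - 36Q + 3Q^2.
AVC hits its minimum where MC = AVC, at Q = 6, giving min AVC = 121 - 36·6 + 3·6^2 = €13.
Since P = €9 < min AVC = €13, price fails to cover variable cost at any output.
Shutting down limits the loss to fixed cost, €71.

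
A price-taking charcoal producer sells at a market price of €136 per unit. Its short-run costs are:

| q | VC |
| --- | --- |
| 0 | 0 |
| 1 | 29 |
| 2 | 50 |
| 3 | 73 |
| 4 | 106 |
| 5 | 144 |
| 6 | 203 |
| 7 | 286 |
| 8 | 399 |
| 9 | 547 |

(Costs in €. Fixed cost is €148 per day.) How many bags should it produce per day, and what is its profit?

q = 8; profit = €541

Profit at each row (π = 136q − TC): q=0: -148; q=1: -41; q=2: 74; q=3: 187; q=4: 290; q=5: 388; q=6: 465; q=7: 518; q=8: 541; q=9: 529.
Profit is maximized at q = 8. AVC there is 399/8 = €49.88 ≤ P, so producing beats shutting down (which would give -€148).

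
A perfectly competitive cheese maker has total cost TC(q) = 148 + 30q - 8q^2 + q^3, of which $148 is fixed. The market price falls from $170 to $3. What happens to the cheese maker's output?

Output falls from 10 to 0 (the firm shuts down)

MC = 30 - 16q + 3q^2; the shutdown threshold is min AVC = $14 (at q = 4).
At P = $170 ≥ min AVC, set P = MC on the rising branch: q = 10.
At P = $3 < min AVC = $14, price no longer covers variable cost at any output, so the firm shuts down: q = 0.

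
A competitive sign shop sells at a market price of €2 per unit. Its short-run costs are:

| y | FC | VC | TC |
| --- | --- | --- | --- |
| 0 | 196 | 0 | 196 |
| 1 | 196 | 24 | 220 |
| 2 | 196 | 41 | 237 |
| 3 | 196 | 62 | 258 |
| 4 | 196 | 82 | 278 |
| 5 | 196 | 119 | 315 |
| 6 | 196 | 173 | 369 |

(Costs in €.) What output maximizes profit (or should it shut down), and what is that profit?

Profit at each row (π = 2y − TC): y=0: -196; y=1: -218; y=2: -233; y=3: -252; y=4: -270; y=5: -305; y=6: -357.
Profit is highest at y = 0. Equivalently, the lowest AVC in the table is 41/2 ≈ €20.50 at y = 2, and P = €2 falls below it — price never covers variable cost, so the firm shuts down and loses only its fixed cost.

y = 0 (shut down); profit = -€196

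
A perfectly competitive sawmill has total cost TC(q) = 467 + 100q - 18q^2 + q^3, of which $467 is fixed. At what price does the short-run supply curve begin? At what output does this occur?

$19 per unit, at q = 9

The shutdown price is the minimum of AVC. VC = 100q - 18q^2 + q^3, so AVC = 100 - 18q + q^2.
At the minimum of AVC, MC = AVC. MC = 100 - 36q + 3q^2; setting MC = AVC gives 2q^2 - 18q = 0, so q = 9. min AVC = 19.
So the shutdown price is $19.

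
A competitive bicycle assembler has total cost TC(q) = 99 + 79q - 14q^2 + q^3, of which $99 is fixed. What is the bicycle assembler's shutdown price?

$30 per unit

Short-run supply begins at min AVC. From VC = 79q - 14q^2 + q^3, AVC = 79 - 14q + q^2.
dAVC/dq = -14 + 2q = 0 gives q = 7. min AVC = 79 - 14·7 + 7^2 = 30.
So the shutdown price is $30.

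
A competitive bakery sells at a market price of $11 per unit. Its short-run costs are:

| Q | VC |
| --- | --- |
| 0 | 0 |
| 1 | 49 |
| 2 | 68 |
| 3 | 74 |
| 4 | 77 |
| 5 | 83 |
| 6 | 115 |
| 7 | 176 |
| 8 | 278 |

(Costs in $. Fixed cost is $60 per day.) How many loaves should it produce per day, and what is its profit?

Profit at each row (π = 11Q − TC): Q=0: -60; Q=1: -98; Q=2: -106; Q=3: -101; Q=4: -93; Q=5: -88; Q=6: -109; Q=7: -159; Q=8: -250.
Profit is highest at Q = 0. Equivalently, the lowest AVC in the table is 83/5 ≈ $16.60 at Q = 5, and P = $11 falls below it — price never covers variable cost, so the firm shuts down and loses only its fixed cost.

Q = 0 (shut down); profit = -$60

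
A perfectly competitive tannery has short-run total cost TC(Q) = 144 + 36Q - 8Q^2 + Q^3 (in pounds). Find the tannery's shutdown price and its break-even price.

Shutdown price = £20; break-even price = £48

AVC = 36 - 8Q + Q^2; minimized at Q = 4, giving min AVC = £20. That is the shutdown price.
ATC = 144/Q + 36 - 8Q + Q^2. Setting dATC/dQ = −144/Q^2 − 8 + 2Q = 0 gives Q = 6 (since 2·6^3 − 8·6^2 = 144).
min ATC = 144/6 + 36 − 8·6 + 6^2 = £48. That is the break-even price.
For £20 ≤ P < £48 the firm produces at a loss; below £20 it shuts down.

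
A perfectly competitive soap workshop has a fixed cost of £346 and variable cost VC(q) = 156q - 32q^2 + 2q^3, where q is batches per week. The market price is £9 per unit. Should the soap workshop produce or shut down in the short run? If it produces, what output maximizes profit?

Variable cost is VC = 156q - 32q^2 + 2q^3, so AVC = VC/q = 156 - 32q + 2q^2 and MC = dTC/dq = 156 - 64q + 6q^2.
AVC hits its minimum where MC = AVC, at q = 8, giving min AVC = 156 - 32·8 + 2·8^2 = £28.
P = £9 lies below min AVC = £28; no output level covers variable cost.
Best response: produce nothing and absorb the £346 fixed cost.

Shut down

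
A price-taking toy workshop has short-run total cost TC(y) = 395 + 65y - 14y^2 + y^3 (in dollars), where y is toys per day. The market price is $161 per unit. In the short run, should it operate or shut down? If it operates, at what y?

Strip out fixed cost: VC = 65y - 14y^2 + y^3. Then AVC = 65 - 14y + y^2 and MC = 65 - 28y + 3y^2.
The AVC parabola has its vertex at y = 14/2 = 7, where AVC = 65 - 14·7 + 7^2 = $16.
Since P = $161 ≥ min AVC = $16, price covers variable cost and the firm should produce.
Set P = MC: 161 = 65 - 28y + 3y^2 → -96 - 28y + 3y^2 = 0. The roots are y = -8/3 and y = 12; the profit-maximizing output is on the rising part of MC, so y* = 12.
Check: AVC at y = 12 is $41 ≤ P, so revenue covers variable cost.
Profit = P·y − TC = 161·12 − 887 = $1045.

Produce at y = 12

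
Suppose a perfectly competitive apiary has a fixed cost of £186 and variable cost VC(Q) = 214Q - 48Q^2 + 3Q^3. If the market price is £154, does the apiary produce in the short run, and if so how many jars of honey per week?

Produce at Q = 10

Variable cost is VC = 214Q - 48Q^2 + 3Q^3, so AVC = VC/Q = 214 - 48Q + 3Q^2 and MC = dTC/dQ = 214 - 96Q + 9Q^2.
AVC is minimized where dAVC/dQ = -48 + 6Q = 0, at Q = 8; min AVC = 214 - 48·8 + 3·8^2 = £22.
Since P = £154 ≥ min AVC = £22, price covers variable cost and the firm should produce.
P = MC gives 60 - 96Q + 9Q^2 = 0, with roots 2/3 and 10. Take the larger (rising MC): Q* = 10.
Check: AVC at Q = 10 is £34 ≤ P, so revenue covers variable cost.
Profit = P·Q − TC = 154·10 − 526 = £1014.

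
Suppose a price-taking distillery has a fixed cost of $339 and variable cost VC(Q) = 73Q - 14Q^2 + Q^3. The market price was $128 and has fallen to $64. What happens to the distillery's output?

Output falls from 11 to 9

MC = 73 - 28Q + 3Q^2; the shutdown threshold is min AVC = $24 (at Q = 7).
At P = $128 ≥ min AVC, set P = MC on the rising branch: Q = 11.
At P = $64 ≥ min AVC, set P = MC: Q = 9. The firm stays open but cuts output.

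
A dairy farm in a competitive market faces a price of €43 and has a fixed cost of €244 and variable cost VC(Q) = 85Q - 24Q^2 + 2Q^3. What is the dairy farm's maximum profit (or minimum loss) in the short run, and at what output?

Profit = -€48 at Q = 7

AVC = 85 - 24Q + 2Q^2 has its minimum €13 at Q = 6; price €43 clears that bar, so the firm operates.
With MC = 85 - 48Q + 6Q^2, P = MC on the upward-sloping part at Q* = 7.
TR = 43·7 = 301. TC = 244 + 105 = 349. Profit = 301 − 349 = -€48.
Shutting down would mean losing the fixed cost of €244, so operating at a loss of €48 is better by €196.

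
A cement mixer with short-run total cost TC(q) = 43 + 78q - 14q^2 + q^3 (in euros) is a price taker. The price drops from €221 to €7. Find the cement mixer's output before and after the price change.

Output falls from 13 to 0 (the firm shuts down)

AVC = 78 - 14q + q^2, minimized at q = 7 where min AVC = €29. MC = 78 - 28q + 3q^2.
With P = €221 above the shutdown price, P = MC gives q = 13.
At P = €7 < min AVC = €29, price no longer covers variable cost at any output, so the firm shuts down: q = 0.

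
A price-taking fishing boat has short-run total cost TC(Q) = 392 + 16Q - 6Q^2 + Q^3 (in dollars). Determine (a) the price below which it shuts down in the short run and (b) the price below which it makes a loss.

Shutdown price = min AVC. AVC = 16 - 6Q + Q^2, with vertex at Q = 3 and minimum $7.
ATC = 392/Q + 16 - 6Q + Q^2. Setting dATC/dQ = −392/Q^2 − 6 + 2Q = 0 gives Q = 7 (since 2·7^3 − 6·7^2 = 392).
min ATC = 392/7 + 16 − 6·7 + 7^2 = $79. That is the break-even price.
For $7 ≤ P < $79 the firm produces at a loss; below $7 it shuts down.

Shutdown price = $7; break-even price = $79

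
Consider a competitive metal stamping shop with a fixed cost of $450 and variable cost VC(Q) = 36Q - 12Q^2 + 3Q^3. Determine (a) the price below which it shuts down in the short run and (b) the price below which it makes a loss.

AVC = 36 - 12Q + 3Q^2; minimized at Q = 2, giving min AVC = $24. That is the shutdown price.
ATC = 450/Q + 36 - 12Q + 3Q^2. Setting dATC/dQ = −450/Q^2 − 12 + 6Q = 0 gives Q = 5 (since 6·5^3 − 12·5^2 = 450).
min ATC = 450/5 + 36 − 12·5 + 3·5^2 = $141. That is the break-even price.
Between these two prices the firm operates at a loss; above $141 it earns a profit.

Shutdown price = $24; break-even price = $141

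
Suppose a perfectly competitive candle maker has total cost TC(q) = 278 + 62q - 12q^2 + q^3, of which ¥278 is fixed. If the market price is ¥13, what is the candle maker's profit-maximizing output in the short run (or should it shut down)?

Strip out fixed cost: VC = 62q - 12q^2 + q^3. Then AVC = 62 - 12q + q^2 and MC = 62 - 24q + 3q^2.
The AVC parabola has its vertex at q = 12/2 = 6, where AVC = 62 - 12·6 + 6^2 = ¥26.
P = ¥13 lies below min AVC = ¥26; no output level covers variable cost.
Best response: produce nothing and absorb the ¥278 fixed cost.

Shut down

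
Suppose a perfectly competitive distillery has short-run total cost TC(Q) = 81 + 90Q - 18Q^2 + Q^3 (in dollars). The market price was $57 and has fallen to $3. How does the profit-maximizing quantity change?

MC = 90 - 36Q + 3Q^2; the shutdown threshold is min AVC = $9 (at Q = 9).
At P = $57 ≥ min AVC, set P = MC on the rising branch: Q = 11.
At P = $3 < min AVC = $9, price no longer covers variable cost at any output, so the firm shuts down: Q = 0.

Output falls from 11 to 0 (the firm shuts down)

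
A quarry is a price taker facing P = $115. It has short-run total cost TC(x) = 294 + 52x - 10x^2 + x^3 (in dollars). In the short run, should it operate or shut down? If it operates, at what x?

Produce at x = 9

Strip out fixed cost: VC = 52x - 10x^2 + x^3. Then AVC = 52 - 10x + x^2 and MC = 52 - 20x + 3x^2.
AVC hits its minimum where MC = AVC, at x = 5, giving min AVC = 52 - 10·5 + 5^2 = $27.
P = $115 exceeds min AVC = $27, so the firm stays open.
Solving P = MC: -63 - 20x + 3x^2 = 0 ⇒ x = -7/3 or 9. On the upward-sloping branch, x* = 9.
Check: AVC at x = 9 is $43 ≤ P, so revenue covers variable cost.
Profit = P·x − TC = 115·9 − 681 = $354.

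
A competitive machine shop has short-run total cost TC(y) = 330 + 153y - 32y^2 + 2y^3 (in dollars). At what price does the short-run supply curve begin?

$25 per unit

The shutdown price is the minimum of AVC. VC = 153y - 32y^2 + 2y^3, so AVC = 153 - 32y + 2y^2.
At the minimum of AVC, MC = AVC. MC = 153 - 64y + 6y^2; setting MC = AVC gives 4y^2 - 32y = 0, so y = 8. min AVC = 25.
The firm shuts down for any P below $25.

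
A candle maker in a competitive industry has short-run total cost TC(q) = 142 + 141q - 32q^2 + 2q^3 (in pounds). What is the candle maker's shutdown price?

£13 per unit

The shutdown price is the minimum of AVC. VC = 141q - 32q^2 + 2q^3, so AVC = 141 - 32q + 2q^2.
dAVC/dq = -32 + 4q = 0 gives q = 8. min AVC = 141 - 32·8 + 2·8^2 = 13.
For P < £13 the firm produces nothing.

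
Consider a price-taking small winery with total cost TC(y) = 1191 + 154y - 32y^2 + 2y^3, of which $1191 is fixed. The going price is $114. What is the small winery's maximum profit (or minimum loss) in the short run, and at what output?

Profit = -$391 at y = 10

AVC = 154 - 32y + 2y^2 has its minimum $26 at y = 8; price $114 clears that bar, so the firm operates.
MC = 154 - 64y + 6y^2. Setting P = MC and taking the root on the rising branch gives y* = 10.
TR = 114·10 = 1140. TC = 1191 + 340 = 1531. Profit = 1140 − 1531 = -$391.
By producing, the firm covers all variable cost plus $800 of fixed cost; shutting down would lose the full $1191.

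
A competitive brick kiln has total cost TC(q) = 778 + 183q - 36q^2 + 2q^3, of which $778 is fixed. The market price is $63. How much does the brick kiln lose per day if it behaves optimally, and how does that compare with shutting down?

AVC = 183 - 36q + 2q^2; min AVC = $21 at q = 9. Since P = $63 ≥ min AVC, the firm produces.
MC = 183 - 72q + 6q^2. Setting P = MC and taking the root on the rising branch gives q* = 10.
TR = 63·10 = 630. TC = 778 + 230 = 1008. Profit = 630 − 1008 = -$378.
Shutting down would mean losing the fixed cost of $778, so operating at a loss of $378 is better by $400.

Profit = -$378 at q = 10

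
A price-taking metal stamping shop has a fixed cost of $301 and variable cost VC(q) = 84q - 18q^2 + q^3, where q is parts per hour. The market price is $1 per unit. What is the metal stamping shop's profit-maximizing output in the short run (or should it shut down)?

Shut down

Strip out fixed cost: VC = 84q - 18q^2 + q^3. Then AVC = 84 - 18q + q^2 and MC = 84 - 36q + 3q^2.
AVC is minimized where dAVC/dq = -18 + 2q = 0, at q = 9; min AVC = 84 - 18·9 + 9^2 = $3.
P = $1 lies below min AVC = $3; no output level covers variable cost.
Best response: produce nothing and absorb the $301 fixed cost.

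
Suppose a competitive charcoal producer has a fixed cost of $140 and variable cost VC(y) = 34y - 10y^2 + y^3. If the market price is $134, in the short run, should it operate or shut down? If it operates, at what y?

Produce at y = 10

Variable cost is VC = 34y - 10y^2 + y^3, so AVC = VC/y = 34 - 10y + y^2 and MC = dTC/dy = 34 - 20y + 3y^2.
AVC is minimized where dAVC/dy = -10 + 2y = 0, at y = 5; min AVC = 34 - 10·5 + 5^2 = $9.
P = $134 exceeds min AVC = $9, so the firm stays open.
Solving P = MC: -100 - 20y + 3y^2 = 0 ⇒ y = -10/3 or 10. On the upward-sloping branch, y* = 10.
Check: AVC at y = 10 is $34 ≤ P, so revenue covers variable cost.
Profit = P·y − TC = 134·10 − 480 = $860.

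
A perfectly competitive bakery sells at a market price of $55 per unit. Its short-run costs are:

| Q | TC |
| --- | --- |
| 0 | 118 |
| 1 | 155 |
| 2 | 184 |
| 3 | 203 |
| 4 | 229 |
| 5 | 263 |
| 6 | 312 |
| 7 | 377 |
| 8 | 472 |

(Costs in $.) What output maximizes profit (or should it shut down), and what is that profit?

Compute π = P·Q − TC at each output: Q=0: -118; Q=1: -100; Q=2: -74; Q=3: -38; Q=4: -9; Q=5: 12; Q=6: 18; Q=7: 8; Q=8: -32.
Profit is maximized at Q = 6. AVC there is 194/6 = $32.33 ≤ P, so producing beats shutting down (which would give -$118).

Q = 6; profit = $18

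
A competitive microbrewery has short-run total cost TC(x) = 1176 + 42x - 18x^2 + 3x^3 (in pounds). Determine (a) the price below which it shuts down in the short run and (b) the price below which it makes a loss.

AVC = 42 - 18x + 3x^2; minimized at x = 3, giving min AVC = £15. That is the shutdown price.
ATC = 1176/x + 42 - 18x + 3x^2. Setting dATC/dx = −1176/x^2 − 18 + 6x = 0 gives x = 7 (since 6·7^3 − 18·7^2 = 1176).
min ATC = 1176/7 + 42 − 18·7 + 3·7^2 = £231. That is the break-even price.
For £15 ≤ P < £231 the firm produces at a loss; below £15 it shuts down.

Shutdown price = £15; break-even price = £231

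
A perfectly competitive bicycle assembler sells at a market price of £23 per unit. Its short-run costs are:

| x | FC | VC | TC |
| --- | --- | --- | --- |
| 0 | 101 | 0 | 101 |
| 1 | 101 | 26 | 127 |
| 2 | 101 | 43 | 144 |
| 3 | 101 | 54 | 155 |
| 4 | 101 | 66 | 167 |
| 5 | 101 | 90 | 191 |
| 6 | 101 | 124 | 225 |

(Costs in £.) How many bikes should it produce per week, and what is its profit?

x = 4; profit = -£75

Profit at each row (π = 23x − TC): x=0: -101; x=1: -104; x=2: -98; x=3: -86; x=4: -75; x=5: -76; x=6: -87.
Profit is maximized at x = 4. AVC there is 66/4 = £16.50 ≤ P, so producing beats shutting down (which would give -£101).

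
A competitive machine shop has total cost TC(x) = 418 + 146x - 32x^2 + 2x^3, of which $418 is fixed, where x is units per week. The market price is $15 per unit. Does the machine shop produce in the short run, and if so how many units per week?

Shut down

Variable cost is VC = 146x - 32x^2 + 2x^3, so AVC = VC/x = 146 - 32x + 2x^2 and MC = dTC/dx = 146 - 64x + 6x^2.
The AVC parabola has its vertex at x = 32/4 = 8, where AVC = 146 - 32·8 + 2·8^2 = $18.
With P < min AVC ($15 < $18), every unit sold adds to the loss.
The firm minimizes its loss by shutting down and losing only its fixed cost of $418.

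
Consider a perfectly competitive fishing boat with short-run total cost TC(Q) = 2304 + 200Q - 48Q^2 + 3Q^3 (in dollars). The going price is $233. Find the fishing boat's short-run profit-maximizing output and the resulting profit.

Profit = -$126 at Q = 11

AVC = 200 - 48Q + 3Q^2 has its minimum $8 at Q = 8; price $233 clears that bar, so the firm operates.
MC = 200 - 96Q + 9Q^2. Setting P = MC and taking the root on the rising branch gives Q* = 11.
TR = 233·11 = 2563. TC = 2304 + 385 = 2689. Profit = 2563 − 2689 = -$126.
By producing, the firm covers all variable cost plus $2178 of fixed cost; shutting down would lose the full $2304.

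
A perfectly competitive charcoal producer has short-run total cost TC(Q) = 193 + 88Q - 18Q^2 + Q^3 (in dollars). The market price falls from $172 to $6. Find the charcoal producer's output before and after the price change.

MC = 88 - 36Q + 3Q^2; the shutdown threshold is min AVC = $7 (at Q = 9).
With P = $172 above the shutdown price, P = MC gives Q = 14.
At P = $6 < min AVC = $7, price no longer covers variable cost at any output, so the firm shuts down: Q = 0.

Output falls from 14 to 0 (the firm shuts down)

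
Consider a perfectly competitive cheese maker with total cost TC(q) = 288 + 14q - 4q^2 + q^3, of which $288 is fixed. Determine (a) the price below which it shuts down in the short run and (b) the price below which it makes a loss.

Shutdown price = min AVC. AVC = 14 - 4q + q^2, with vertex at q = 2 and minimum $10.
ATC = 288/q + 14 - 4q + q^2. Setting dATC/dq = −288/q^2 − 4 + 2q = 0 gives q = 6 (since 2·6^3 − 4·6^2 = 288).
min ATC = 288/6 + 14 − 4·6 + 6^2 = $74. That is the break-even price.
Between these two prices the firm operates at a loss; above $74 it earns a profit.

Shutdown price = $10; break-even price = $74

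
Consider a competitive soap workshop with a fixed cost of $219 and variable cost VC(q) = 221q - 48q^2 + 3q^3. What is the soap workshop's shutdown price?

$29 per unit

Short-run supply begins at min AVC. From VC = 221q - 48q^2 + 3q^3, AVC = 221 - 48q + 3q^2.
At the minimum of AVC, MC = AVC. MC = 221 - 96q + 9q^2; setting MC = AVC gives 6q^2 - 48q = 0, so q = 8. min AVC = 29.
The firm shuts down for any P below $29.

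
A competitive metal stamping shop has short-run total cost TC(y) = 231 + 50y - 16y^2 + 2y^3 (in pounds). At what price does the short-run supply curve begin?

The firm shuts down when price falls below the minimum of average variable cost. AVC = VC/y = 50 - 16y + 2y^2.
dAVC/dy = -16 + 4y = 0 gives y = 4. min AVC = 50 - 16·4 + 2·4^2 = 18.
The firm shuts down for any P below £18.

£18 per unit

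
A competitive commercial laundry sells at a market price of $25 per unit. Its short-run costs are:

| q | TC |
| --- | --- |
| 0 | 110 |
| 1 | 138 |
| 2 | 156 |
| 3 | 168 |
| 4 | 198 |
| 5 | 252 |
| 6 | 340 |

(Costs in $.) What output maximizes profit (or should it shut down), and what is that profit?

q = 3; profit = -$93

Compute π = P·q − TC at each output: q=0: -110; q=1: -113; q=2: -106; q=3: -93; q=4: -98; q=5: -127; q=6: -190.
Profit is maximized at q = 3. AVC there is 58/3 = $19.33 ≤ P, so producing beats shutting down (which would give -$110).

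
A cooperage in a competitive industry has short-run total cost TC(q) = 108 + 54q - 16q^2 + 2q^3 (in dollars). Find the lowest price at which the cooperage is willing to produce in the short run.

$22 per unit

Short-run supply begins at min AVC. From VC = 54q - 16q^2 + 2q^3, AVC = 54 - 16q + 2q^2.
At the minimum of AVC, MC = AVC. MC = 54 - 32q + 6q^2; setting MC = AVC gives 4q^2 - 16q = 0, so q = 4. min AVC = 22.
The firm shuts down for any P below $22.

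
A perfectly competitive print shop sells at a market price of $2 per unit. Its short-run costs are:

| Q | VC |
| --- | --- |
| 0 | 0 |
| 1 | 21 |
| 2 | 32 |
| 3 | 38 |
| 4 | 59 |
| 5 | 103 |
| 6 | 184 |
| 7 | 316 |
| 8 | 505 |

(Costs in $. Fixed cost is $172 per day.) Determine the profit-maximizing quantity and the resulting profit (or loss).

Tabulate TR − TC: Q=0: -172; Q=1: -191; Q=2: -200; Q=3: -204; Q=4: -223; Q=5: -265; Q=6: -344; Q=7: -474; Q=8: -661.
Profit is highest at Q = 0. Equivalently, the lowest AVC in the table is 38/3 ≈ $12.67 at Q = 3, and P = $2 falls below it — price never covers variable cost, so the firm shuts down and loses only its fixed cost.

Q = 0 (shut down); profit = -$172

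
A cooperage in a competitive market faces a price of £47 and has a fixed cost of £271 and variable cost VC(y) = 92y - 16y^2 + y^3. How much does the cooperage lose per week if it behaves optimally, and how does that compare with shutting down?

Profit = -£109 at y = 9

AVC = 92 - 16y + y^2 has its minimum £28 at y = 8; price £47 clears that bar, so the firm operates.
With MC = 92 - 32y + 3y^2, P = MC on the upward-sloping part at y* = 9.
TR = 47·9 = 423. TC = 271 + 261 = 532. Profit = 423 − 532 = -£109.
That loss of £109 beats the £271 the firm would lose by shutting down; producing recovers £162 of fixed cost.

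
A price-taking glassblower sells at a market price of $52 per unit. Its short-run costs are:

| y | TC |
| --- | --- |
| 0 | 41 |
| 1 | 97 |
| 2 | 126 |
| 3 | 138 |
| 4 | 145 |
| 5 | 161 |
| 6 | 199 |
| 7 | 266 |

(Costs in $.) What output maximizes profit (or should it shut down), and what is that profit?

y = 6; profit = $113

Tabulate TR − TC: y=0: -41; y=1: -45; y=2: -22; y=3: 18; y=4: 63; y=5: 99; y=6: 113; y=7: 98.
Profit is maximized at y = 6. AVC there is 158/6 = $26.33 ≤ P, so producing beats shutting down (which would give -$41).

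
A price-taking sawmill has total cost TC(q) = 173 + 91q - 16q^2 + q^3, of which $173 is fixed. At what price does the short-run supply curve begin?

$27 per unit

The firm shuts down when price falls below the minimum of average variable cost. AVC = VC/q = 91 - 16q + q^2.
dAVC/dq = -16 + 2q = 0 gives q = 8. min AVC = 91 - 16·8 + 8^2 = 27.
For P < $27 the firm produces nothing.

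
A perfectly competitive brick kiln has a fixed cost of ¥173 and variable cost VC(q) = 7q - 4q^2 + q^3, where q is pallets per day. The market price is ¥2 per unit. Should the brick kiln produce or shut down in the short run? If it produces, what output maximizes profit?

Shut down

Strip out fixed cost: VC = 7q - 4q^2 + q^3. Then AVC = 7 - 4q + q^2 and MC = 7 - 8q + 3q^2.
AVC is minimized where dAVC/dq = -4 + 2q = 0, at q = 2; min AVC = 7 - 4·2 + 2^2 = ¥3.
With P < min AVC (¥2 < ¥3), every unit sold adds to the loss.
Shutting down limits the loss to fixed cost, ¥173.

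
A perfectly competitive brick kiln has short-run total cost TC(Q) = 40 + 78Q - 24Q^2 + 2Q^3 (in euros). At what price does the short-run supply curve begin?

€6 per unit

The shutdown price is the minimum of AVC. VC = 78Q - 24Q^2 + 2Q^3, so AVC = 78 - 24Q + 2Q^2.
dAVC/dQ = -24 + 4Q = 0 gives Q = 6. min AVC = 78 - 24·6 + 2·6^2 = 6.
So the shutdown price is €6.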